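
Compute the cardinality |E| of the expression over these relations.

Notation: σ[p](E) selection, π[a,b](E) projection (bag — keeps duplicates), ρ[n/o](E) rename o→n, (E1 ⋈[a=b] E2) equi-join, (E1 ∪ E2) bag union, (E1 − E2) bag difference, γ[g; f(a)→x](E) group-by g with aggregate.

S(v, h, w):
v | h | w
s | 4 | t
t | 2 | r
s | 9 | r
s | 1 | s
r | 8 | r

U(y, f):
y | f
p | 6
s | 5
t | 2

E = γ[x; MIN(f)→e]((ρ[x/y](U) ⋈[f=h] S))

Subexpression sizes:
  U → 3
  ρ[x/y](U) → 3
  S → 5
  (ρ[x/y](U) ⋈[f=h] S) → 1
  γ[x; MIN(f)→e]((ρ[x/y](U) ⋈[f=h] S)) → 1

|E| = 1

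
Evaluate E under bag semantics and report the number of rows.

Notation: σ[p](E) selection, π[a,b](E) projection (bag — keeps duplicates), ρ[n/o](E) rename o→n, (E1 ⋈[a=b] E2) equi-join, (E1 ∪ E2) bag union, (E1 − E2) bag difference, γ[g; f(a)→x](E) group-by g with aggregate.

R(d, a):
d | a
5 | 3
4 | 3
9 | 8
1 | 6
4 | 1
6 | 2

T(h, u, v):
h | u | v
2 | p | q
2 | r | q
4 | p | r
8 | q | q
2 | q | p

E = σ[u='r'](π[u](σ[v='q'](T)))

Subexpression sizes:
  T → 5
  σ[v='q'](T) → 3
  π[u](σ[v='q'](T)) → 3
  σ[u='r'](π[u](σ[v='q'](T))) → 1

|E| = 1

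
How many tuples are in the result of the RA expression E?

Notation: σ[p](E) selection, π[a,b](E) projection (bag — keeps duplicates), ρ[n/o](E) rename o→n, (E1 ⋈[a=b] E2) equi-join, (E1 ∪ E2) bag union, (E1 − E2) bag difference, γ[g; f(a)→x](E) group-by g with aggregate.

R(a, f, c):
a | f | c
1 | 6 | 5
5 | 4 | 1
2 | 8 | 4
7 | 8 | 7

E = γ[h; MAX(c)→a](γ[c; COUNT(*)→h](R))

Row counts bottom-up:
  R → 4
  γ[c; COUNT(*)→h](R) → 4
  γ[h; MAX(c)→a](γ[c; COUNT(*)→h](R)) → 1

|E| = 1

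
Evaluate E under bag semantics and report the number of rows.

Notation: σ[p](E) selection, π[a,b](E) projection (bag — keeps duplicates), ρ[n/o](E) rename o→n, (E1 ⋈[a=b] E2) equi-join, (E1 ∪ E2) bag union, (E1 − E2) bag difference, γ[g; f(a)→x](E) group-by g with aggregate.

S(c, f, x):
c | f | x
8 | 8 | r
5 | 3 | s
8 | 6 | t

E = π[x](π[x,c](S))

Subexpression sizes:
  S → 3
  π[x,c](S) → 3
  π[x](π[x,c](S)) → 3

|E| = 3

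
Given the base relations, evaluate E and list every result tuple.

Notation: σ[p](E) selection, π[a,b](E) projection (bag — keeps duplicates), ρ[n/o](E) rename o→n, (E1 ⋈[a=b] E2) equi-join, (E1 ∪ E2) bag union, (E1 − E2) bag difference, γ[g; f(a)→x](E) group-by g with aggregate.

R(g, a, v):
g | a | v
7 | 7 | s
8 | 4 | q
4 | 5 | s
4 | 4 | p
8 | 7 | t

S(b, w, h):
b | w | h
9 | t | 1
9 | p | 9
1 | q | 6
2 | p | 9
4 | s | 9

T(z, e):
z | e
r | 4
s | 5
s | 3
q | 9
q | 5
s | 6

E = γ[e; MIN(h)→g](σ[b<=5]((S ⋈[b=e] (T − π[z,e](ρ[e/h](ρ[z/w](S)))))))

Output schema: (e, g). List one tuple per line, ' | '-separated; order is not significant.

Per-node cardinality:
  S → 5
  T → 6
  S → 5
  ρ[z/w](S) → 5
  ρ[e/h](ρ[z/w](S)) → 5
  π[z,e](ρ[e/h](ρ[z/w](S))) → 5
  (T − π[z,e](ρ[e/h](ρ[z/w](S)))) → 6
  (S ⋈[b=e] (T − π[z,e](ρ[e/h](ρ[z/w](S))))) → 3
  σ[b<=5]((S ⋈[b=e] (T − π[z,e](ρ[e/h](ρ[z/w](S)))))) → 1
  γ[e; MIN(h)→g](σ[b<=5]((S ⋈[b=e] (T − π[z,e](ρ[e/h](ρ[z/w](S))))))) → 1

== RESULT ==
e | g
4 | 9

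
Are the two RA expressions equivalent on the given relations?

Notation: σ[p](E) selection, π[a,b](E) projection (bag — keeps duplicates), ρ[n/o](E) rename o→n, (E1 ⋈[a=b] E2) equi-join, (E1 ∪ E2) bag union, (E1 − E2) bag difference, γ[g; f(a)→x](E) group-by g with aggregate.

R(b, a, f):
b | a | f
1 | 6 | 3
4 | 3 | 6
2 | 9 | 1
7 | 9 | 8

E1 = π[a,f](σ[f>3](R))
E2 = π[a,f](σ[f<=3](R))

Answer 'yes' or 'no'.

E1 per-node cardinality:
  R → 4
  σ[f>3](R) → 2
  π[a,f](σ[f>3](R)) → 2
E2 per-node cardinality:
  R → 4
  σ[f<=3](R) → 2
  π[a,f](σ[f<=3](R)) → 2

E1 result:
a | f
3 | 6
9 | 8
E2 result:
a | f
6 | 3
9 | 1
Witness: (6, 3) appears 0× in E1 but 1× in E2.

no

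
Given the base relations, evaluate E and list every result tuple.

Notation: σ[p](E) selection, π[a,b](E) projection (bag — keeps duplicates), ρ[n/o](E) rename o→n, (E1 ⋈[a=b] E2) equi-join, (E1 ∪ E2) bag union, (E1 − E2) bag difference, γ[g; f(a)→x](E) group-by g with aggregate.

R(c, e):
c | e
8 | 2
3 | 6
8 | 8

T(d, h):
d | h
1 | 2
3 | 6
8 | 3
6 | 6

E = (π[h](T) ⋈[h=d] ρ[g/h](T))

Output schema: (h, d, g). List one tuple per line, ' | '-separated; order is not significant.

Row counts bottom-up:
  T → 4
  π[h](T) → 4
  T → 4
  ρ[g/h](T) → 4
  (π[h](T) ⋈[h=d] ρ[g/h](T)) → 3

== RESULT ==
h | d | g
3 | 3 | 6
6 | 6 | 6
6 | 6 | 6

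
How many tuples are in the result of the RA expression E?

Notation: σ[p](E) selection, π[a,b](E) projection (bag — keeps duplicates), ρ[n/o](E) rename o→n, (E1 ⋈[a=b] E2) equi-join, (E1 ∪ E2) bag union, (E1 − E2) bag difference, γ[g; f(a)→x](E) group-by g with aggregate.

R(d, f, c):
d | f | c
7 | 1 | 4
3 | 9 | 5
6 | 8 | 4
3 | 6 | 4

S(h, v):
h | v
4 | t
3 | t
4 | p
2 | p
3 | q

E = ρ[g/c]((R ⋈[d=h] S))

Stepwise |·|:
  R → 4
  S → 5
  (R ⋈[d=h] S) → 4
  ρ[g/c]((R ⋈[d=h] S)) → 4

|E| = 4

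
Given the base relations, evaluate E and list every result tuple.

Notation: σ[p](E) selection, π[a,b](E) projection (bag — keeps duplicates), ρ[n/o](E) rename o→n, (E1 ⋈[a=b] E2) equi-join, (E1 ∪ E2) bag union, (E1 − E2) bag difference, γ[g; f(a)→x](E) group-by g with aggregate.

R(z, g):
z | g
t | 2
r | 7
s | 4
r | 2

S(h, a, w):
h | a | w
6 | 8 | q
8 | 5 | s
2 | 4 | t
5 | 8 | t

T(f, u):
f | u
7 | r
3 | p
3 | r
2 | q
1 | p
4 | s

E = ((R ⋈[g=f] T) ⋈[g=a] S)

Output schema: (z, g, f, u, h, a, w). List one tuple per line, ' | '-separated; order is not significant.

Row counts bottom-up:
  R → 4
  T → 6
  (R ⋈[g=f] T) → 4
  S → 4
  ((R ⋈[g=f] T) ⋈[g=a] S) → 1

== RESULT ==
z | g | f | u | h | a | w
s | 4 | 4 | s | 2 | 4 | t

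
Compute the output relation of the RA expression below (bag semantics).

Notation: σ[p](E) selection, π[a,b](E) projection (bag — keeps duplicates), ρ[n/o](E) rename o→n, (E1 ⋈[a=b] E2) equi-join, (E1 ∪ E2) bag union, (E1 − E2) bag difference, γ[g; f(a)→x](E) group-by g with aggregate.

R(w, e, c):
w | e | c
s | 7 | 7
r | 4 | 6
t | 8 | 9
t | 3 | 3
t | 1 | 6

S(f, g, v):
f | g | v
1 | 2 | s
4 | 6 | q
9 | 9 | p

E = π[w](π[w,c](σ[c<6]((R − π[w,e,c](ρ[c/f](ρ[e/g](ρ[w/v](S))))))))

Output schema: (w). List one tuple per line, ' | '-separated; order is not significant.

Row counts bottom-up:
  R → 5
  S → 3
  ρ[w/v](S) → 3
  ρ[e/g](ρ[w/v](S)) → 3
  ρ[c/f](ρ[e/g](ρ[w/v](S))) → 3
  π[w,e,c](ρ[c/f](ρ[e/g](ρ[w/v](S)))) → 3
  (R − π[w,e,c](ρ[c/f](ρ[e/g](ρ[w/v](S))))) → 5
  σ[c<6]((R − π[w,e,c](ρ[c/f](ρ[e/g](ρ[w/v](S)))))) → 1
  π[w,c](σ[c<6]((R − π[w,e,c](ρ[c/f](ρ[e/g](ρ[w/v](S))))))) → 1
  π[w](π[w,c](σ[c<6]((R − π[w,e,c](ρ[c/f](ρ[e/g](ρ[w/v](S)))))))) → 1

== RESULT ==
w
t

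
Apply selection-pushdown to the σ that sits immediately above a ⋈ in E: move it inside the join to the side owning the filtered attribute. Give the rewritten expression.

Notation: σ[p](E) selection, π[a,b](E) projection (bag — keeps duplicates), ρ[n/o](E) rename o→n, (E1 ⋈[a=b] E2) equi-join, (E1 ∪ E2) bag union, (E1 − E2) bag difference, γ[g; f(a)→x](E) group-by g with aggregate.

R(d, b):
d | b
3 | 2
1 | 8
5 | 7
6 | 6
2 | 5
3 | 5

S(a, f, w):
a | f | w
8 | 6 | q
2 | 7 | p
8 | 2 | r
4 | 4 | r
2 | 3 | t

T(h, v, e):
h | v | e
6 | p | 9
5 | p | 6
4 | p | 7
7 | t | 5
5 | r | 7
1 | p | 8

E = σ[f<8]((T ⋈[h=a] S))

σ filters on f, owned by the right side.
E' = (T ⋈[h=a] σ[f<8](S))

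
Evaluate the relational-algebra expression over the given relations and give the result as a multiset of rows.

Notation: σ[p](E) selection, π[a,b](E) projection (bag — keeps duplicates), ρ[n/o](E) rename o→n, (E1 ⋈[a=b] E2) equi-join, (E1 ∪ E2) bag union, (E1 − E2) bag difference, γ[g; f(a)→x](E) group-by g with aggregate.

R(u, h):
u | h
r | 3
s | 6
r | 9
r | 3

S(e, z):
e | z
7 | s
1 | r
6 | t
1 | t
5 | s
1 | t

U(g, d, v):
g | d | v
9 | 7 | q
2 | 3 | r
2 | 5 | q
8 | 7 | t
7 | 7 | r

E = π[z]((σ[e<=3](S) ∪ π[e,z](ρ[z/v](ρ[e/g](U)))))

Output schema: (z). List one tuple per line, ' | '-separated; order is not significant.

Stepwise |·|:
  S → 6
  σ[e<=3](S) → 3
  U → 5
  ρ[e/g](U) → 5
  ρ[z/v](ρ[e/g](U)) → 5
  π[e,z](ρ[z/v](ρ[e/g](U))) → 5
  (σ[e<=3](S) ∪ π[e,z](ρ[z/v](ρ[e/g](U)))) → 8
  π[z]((σ[e<=3](S) ∪ π[e,z](ρ[z/v](ρ[e/g](U))))) → 8

== RESULT ==
z
q
q
r
r
r
t
t
t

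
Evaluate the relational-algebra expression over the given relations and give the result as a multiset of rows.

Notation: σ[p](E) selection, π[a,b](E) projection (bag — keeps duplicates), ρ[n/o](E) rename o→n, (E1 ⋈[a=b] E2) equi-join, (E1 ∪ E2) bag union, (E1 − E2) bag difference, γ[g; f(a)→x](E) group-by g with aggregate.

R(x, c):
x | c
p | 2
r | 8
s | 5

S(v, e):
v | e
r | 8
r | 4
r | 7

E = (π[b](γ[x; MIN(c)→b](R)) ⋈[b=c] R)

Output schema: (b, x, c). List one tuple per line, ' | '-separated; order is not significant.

Subexpression sizes:
  R → 3
  γ[x; MIN(c)→b](R) → 3
  π[b](γ[x; MIN(c)→b](R)) → 3
  R → 3
  (π[b](γ[x; MIN(c)→b](R)) ⋈[b=c] R) → 3

== RESULT ==
b | x | c
2 | p | 2
5 | s | 5
8 | r | 8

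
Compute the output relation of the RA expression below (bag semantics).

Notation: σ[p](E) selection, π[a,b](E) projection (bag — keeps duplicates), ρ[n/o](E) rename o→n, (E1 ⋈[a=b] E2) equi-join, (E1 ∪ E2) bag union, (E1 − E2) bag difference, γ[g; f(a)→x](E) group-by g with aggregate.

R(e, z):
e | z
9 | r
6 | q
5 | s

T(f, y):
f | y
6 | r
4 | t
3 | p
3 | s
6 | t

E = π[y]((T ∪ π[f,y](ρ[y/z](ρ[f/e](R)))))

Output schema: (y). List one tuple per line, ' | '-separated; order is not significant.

Stepwise |·|:
  T → 5
  R → 3
  ρ[f/e](R) → 3
  ρ[y/z](ρ[f/e](R)) → 3
  π[f,y](ρ[y/z](ρ[f/e](R))) → 3
  (T ∪ π[f,y](ρ[y/z](ρ[f/e](R)))) → 8
  π[y]((T ∪ π[f,y](ρ[y/z](ρ[f/e](R))))) → 8

== RESULT ==
y
p
q
r
r
s
s
t
t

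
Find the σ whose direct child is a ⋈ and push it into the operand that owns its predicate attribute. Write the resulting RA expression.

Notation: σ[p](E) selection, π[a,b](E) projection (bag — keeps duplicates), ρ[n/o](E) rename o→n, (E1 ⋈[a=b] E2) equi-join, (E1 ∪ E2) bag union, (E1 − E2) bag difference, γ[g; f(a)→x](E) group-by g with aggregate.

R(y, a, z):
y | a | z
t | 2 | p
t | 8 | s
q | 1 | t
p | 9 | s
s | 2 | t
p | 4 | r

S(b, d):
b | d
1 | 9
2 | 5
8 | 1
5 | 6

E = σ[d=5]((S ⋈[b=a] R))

σ filters on d, owned by the left side.
E' = (σ[d=5](S) ⋈[b=a] R)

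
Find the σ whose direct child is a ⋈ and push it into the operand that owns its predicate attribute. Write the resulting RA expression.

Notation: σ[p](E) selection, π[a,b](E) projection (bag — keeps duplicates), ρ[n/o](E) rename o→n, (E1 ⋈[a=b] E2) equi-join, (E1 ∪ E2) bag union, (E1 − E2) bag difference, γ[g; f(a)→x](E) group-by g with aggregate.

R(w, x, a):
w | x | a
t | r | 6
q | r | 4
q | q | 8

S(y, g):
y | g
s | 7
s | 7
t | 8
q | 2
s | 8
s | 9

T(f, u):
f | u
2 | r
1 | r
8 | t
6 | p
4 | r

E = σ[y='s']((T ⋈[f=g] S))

σ filters on y, owned by the right side.
E' = (T ⋈[f=g] σ[y='s'](S))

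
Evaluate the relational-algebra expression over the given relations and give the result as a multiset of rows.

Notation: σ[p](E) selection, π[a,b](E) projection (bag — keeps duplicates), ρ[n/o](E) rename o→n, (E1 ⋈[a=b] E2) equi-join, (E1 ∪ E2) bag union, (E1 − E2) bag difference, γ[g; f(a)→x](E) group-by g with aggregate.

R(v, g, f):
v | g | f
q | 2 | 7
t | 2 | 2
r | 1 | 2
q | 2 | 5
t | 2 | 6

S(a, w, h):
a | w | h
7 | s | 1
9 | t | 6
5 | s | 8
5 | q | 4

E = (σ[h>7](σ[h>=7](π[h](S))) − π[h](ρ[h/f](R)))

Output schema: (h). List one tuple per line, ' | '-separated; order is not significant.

Per-node cardinality:
  S → 4
  π[h](S) → 4
  σ[h>=7](π[h](S)) → 1
  σ[h>7](σ[h>=7](π[h](S))) → 1
  R → 5
  ρ[h/f](R) → 5
  π[h](ρ[h/f](R)) → 5
  (σ[h>7](σ[h>=7](π[h](S))) − π[h](ρ[h/f](R))) → 1

== RESULT ==
h
8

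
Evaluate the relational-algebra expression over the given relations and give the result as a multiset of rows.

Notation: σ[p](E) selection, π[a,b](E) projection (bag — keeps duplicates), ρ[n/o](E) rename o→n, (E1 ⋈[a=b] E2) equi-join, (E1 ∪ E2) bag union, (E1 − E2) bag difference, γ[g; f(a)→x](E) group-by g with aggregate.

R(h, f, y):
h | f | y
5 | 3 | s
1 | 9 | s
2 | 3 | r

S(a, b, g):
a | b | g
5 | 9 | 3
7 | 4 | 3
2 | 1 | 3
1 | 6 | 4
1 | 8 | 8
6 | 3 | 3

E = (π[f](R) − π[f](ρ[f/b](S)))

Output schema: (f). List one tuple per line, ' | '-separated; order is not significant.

Subexpression sizes:
  R → 3
  π[f](R) → 3
  S → 6
  ρ[f/b](S) → 6
  π[f](ρ[f/b](S)) → 6
  (π[f](R) − π[f](ρ[f/b](S))) → 1

== RESULT ==
f
3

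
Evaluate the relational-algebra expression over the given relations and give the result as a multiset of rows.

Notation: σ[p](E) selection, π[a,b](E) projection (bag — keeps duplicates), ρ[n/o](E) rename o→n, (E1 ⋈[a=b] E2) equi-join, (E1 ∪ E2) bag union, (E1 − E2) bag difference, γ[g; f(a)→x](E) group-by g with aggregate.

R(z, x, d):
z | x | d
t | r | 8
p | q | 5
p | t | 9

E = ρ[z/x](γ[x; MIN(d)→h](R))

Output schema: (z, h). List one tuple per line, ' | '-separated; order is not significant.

Subexpression sizes:
  R → 3
  γ[x; MIN(d)→h](R) → 3
  ρ[z/x](γ[x; MIN(d)→h](R)) → 3

== RESULT ==
z | h
q | 5
r | 8
t | 9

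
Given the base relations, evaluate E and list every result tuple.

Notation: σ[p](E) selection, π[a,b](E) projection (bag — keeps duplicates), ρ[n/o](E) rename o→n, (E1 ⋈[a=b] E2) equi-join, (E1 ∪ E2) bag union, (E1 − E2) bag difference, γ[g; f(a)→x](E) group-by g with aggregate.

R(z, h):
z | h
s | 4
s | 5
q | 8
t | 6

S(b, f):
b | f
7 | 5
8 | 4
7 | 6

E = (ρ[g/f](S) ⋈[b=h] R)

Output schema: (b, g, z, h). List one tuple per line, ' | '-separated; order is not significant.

Subexpression sizes:
  S → 3
  ρ[g/f](S) → 3
  R → 4
  (ρ[g/f](S) ⋈[b=h] R) → 1

== RESULT ==
b | g | z | h
8 | 4 | q | 8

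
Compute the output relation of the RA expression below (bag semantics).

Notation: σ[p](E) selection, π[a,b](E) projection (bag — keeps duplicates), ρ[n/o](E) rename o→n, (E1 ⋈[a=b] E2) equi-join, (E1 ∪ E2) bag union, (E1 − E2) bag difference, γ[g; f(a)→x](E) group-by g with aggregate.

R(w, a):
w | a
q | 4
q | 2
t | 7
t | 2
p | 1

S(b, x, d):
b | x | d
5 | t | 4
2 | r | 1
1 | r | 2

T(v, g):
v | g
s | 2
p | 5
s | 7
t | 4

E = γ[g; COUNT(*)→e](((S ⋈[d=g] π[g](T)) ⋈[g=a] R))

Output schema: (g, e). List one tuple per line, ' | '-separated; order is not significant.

Row counts bottom-up:
  S → 3
  T → 4
  π[g](T) → 4
  (S ⋈[d=g] π[g](T)) → 2
  R → 5
  ((S ⋈[d=g] π[g](T)) ⋈[g=a] R) → 3
  γ[g; COUNT(*)→e](((S ⋈[d=g] π[g](T)) ⋈[g=a] R)) → 2

== RESULT ==
g | e
2 | 2
4 | 1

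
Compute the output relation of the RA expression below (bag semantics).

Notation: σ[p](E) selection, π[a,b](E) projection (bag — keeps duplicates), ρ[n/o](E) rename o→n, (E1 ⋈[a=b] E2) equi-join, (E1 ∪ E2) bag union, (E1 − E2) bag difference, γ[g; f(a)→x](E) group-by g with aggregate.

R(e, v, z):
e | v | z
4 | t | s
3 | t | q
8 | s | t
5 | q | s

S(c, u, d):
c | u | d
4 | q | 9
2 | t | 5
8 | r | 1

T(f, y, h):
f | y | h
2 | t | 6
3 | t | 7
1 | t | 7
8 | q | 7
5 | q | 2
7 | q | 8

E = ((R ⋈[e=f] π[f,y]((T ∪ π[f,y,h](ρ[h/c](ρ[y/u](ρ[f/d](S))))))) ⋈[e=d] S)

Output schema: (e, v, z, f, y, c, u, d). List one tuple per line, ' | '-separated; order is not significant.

Subexpression sizes:
  R → 4
  T → 6
  S → 3
  ρ[f/d](S) → 3
  ρ[y/u](ρ[f/d](S)) → 3
  ρ[h/c](ρ[y/u](ρ[f/d](S))) → 3
  π[f,y,h](ρ[h/c](ρ[y/u](ρ[f/d](S)))) → 3
  (T ∪ π[f,y,h](ρ[h/c](ρ[y/u](ρ[f/d](S))))) → 9
  π[f,y]((T ∪ π[f,y,h](ρ[h/c](ρ[y/u](ρ[f/d](S)))))) → 9
  (R ⋈[e=f] π[f,y]((T ∪ π[f,y,h](ρ[h/c](ρ[y/u](ρ[f/d](S))))))) → 4
  S → 3
  ((R ⋈[e=f] π[f,y]((T ∪ π[f,y,h](ρ[h/c](ρ[y/u](ρ[f/d](S))))))) ⋈[e=d] S) → 2

== RESULT ==
e | v | z | f | y | c | u | d
5 | q | s | 5 | q | 2 | t | 5
5 | q | s | 5 | t | 2 | t | 5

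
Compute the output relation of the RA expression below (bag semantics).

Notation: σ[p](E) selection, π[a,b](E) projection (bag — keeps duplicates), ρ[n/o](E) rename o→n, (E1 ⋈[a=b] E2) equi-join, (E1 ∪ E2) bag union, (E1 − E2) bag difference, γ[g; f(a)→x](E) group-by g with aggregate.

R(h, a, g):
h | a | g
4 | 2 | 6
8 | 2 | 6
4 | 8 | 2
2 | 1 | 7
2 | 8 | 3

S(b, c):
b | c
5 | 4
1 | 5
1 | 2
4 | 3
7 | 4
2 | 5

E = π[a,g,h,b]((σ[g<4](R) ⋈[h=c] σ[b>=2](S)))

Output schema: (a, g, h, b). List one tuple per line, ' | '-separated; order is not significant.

Row counts bottom-up:
  R → 5
  σ[g<4](R) → 2
  S → 6
  σ[b>=2](S) → 4
  (σ[g<4](R) ⋈[h=c] σ[b>=2](S)) → 2
  π[a,g,h,b]((σ[g<4](R) ⋈[h=c] σ[b>=2](S))) → 2

== RESULT ==
a | g | h | b
8 | 2 | 4 | 5
8 | 2 | 4 | 7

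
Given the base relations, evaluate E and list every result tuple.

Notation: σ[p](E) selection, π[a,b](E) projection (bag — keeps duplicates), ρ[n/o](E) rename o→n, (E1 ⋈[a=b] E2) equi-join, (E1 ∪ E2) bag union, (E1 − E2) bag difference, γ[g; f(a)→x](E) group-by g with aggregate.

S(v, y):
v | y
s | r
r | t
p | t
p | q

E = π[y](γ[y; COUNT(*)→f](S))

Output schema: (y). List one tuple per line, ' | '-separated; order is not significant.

Stepwise |·|:
  S → 4
  γ[y; COUNT(*)→f](S) → 3
  π[y](γ[y; COUNT(*)→f](S)) → 3

== RESULT ==
y
q
r
t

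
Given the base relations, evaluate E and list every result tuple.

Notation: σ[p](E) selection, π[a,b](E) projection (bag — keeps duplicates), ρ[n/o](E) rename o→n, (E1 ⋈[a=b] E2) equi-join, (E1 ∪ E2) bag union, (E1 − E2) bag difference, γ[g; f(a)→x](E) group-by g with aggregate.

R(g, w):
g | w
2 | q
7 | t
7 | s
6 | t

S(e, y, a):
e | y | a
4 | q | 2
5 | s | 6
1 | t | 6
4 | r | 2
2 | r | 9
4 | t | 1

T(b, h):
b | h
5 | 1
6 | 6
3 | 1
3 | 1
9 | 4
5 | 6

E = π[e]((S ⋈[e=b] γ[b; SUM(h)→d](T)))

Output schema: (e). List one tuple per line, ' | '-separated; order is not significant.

Per-node cardinality:
  S → 6
  T → 6
  γ[b; SUM(h)→d](T) → 4
  (S ⋈[e=b] γ[b; SUM(h)→d](T)) → 1
  π[e]((S ⋈[e=b] γ[b; SUM(h)→d](T))) → 1

== RESULT ==
e
5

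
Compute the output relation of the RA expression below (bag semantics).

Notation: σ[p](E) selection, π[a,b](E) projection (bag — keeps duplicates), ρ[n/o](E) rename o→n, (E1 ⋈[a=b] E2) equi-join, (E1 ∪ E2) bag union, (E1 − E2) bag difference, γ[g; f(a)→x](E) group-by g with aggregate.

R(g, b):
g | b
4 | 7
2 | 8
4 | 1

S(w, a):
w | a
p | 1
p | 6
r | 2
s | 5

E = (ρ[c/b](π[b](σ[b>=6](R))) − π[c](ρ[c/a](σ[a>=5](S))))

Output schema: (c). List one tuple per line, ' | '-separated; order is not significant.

Subexpression sizes:
  R → 3
  σ[b>=6](R) → 2
  π[b](σ[b>=6](R)) → 2
  ρ[c/b](π[b](σ[b>=6](R))) → 2
  S → 4
  σ[a>=5](S) → 2
  ρ[c/a](σ[a>=5](S)) → 2
  π[c](ρ[c/a](σ[a>=5](S))) → 2
  (ρ[c/b](π[b](σ[b>=6](R))) − π[c](ρ[c/a](σ[a>=5](S)))) → 2

== RESULT ==
c
7
8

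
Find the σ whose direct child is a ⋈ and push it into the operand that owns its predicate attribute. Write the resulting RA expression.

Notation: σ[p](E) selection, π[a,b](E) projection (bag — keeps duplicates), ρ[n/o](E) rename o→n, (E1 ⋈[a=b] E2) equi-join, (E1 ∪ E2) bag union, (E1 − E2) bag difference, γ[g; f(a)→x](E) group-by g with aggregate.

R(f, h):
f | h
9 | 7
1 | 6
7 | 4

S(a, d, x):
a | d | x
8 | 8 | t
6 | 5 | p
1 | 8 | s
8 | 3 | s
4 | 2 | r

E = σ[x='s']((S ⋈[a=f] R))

σ filters on x, owned by the left side.
E' = (σ[x='s'](S) ⋈[a=f] R)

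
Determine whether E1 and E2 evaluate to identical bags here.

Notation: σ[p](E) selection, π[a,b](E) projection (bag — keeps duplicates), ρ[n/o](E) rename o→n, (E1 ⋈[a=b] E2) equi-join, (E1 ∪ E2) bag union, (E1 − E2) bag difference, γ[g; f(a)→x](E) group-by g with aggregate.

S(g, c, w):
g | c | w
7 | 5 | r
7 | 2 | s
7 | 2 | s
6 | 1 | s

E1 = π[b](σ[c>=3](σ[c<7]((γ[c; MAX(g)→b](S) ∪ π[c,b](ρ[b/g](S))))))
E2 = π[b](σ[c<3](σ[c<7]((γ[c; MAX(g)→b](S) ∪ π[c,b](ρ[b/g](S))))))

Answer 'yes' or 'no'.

E1 stepwise |·|:
  S → 4
  γ[c; MAX(g)→b](S) → 3
  S → 4
  ρ[b/g](S) → 4
  π[c,b](ρ[b/g](S)) → 4
  (γ[c; MAX(g)→b](S) ∪ π[c,b](ρ[b/g](S))) → 7
  σ[c<7]((γ[c; MAX(g)→b](S) ∪ π[c,b](ρ[b/g](S)))) → 7
  σ[c>=3](σ[c<7]((γ[c; MAX(g)→b](S) ∪ π[c,b](ρ[b/g](S))))) → 2
  π[b](σ[c>=3](σ[c<7]((γ[c; MAX(g)→b](S) ∪ π[c,b](ρ[b/g](S)))))) → 2
E2 stepwise |·|:
  S → 4
  γ[c; MAX(g)→b](S) → 3
  S → 4
  ρ[b/g](S) → 4
  π[c,b](ρ[b/g](S)) → 4
  (γ[c; MAX(g)→b](S) ∪ π[c,b](ρ[b/g](S))) → 7
  σ[c<7]((γ[c; MAX(g)→b](S) ∪ π[c,b](ρ[b/g](S)))) → 7
  σ[c<3](σ[c<7]((γ[c; MAX(g)→b](S) ∪ π[c,b](ρ[b/g](S))))) → 5
  π[b](σ[c<3](σ[c<7]((γ[c; MAX(g)→b](S) ∪ π[c,b](ρ[b/g](S)))))) → 5

E1 result:
b
7
7
E2 result:
b
6
6
7
7
7
Witness: (6,) appears 0× in E1 but 2× in E2.

no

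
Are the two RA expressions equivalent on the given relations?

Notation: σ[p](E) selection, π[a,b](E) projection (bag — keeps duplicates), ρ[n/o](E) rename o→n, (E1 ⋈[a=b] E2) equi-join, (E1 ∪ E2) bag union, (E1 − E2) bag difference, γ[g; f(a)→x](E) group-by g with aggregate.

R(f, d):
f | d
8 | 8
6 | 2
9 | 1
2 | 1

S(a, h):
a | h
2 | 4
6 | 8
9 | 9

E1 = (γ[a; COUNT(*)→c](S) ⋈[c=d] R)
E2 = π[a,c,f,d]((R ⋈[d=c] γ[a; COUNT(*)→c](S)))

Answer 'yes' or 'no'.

E1 per-node cardinality:
  S → 3
  γ[a; COUNT(*)→c](S) → 3
  R → 4
  (γ[a; COUNT(*)→c](S) ⋈[c=d] R) → 6
E2 per-node cardinality:
  R → 4
  S → 3
  γ[a; COUNT(*)→c](S) → 3
  (R ⋈[d=c] γ[a; COUNT(*)→c](S)) → 6
  π[a,c,f,d]((R ⋈[d=c] γ[a; COUNT(*)→c](S))) → 6

E1 and E2 produce the same multiset:
a | c | f | d
2 | 1 | 2 | 1
2 | 1 | 9 | 1
6 | 1 | 2 | 1
6 | 1 | 9 | 1
9 | 1 | 2 | 1
9 | 1 | 9 | 1

yes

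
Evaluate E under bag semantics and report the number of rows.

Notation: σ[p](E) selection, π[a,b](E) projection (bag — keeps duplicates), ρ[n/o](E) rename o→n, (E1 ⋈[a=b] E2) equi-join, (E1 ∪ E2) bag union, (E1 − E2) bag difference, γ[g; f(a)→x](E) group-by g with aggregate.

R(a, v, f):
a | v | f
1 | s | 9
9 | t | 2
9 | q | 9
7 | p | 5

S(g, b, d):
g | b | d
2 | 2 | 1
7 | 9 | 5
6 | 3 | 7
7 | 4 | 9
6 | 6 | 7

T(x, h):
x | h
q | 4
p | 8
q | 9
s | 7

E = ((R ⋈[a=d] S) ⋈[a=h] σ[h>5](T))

Row counts bottom-up:
  R → 4
  S → 5
  (R ⋈[a=d] S) → 5
  T → 4
  σ[h>5](T) → 3
  ((R ⋈[a=d] S) ⋈[a=h] σ[h>5](T)) → 4

|E| = 4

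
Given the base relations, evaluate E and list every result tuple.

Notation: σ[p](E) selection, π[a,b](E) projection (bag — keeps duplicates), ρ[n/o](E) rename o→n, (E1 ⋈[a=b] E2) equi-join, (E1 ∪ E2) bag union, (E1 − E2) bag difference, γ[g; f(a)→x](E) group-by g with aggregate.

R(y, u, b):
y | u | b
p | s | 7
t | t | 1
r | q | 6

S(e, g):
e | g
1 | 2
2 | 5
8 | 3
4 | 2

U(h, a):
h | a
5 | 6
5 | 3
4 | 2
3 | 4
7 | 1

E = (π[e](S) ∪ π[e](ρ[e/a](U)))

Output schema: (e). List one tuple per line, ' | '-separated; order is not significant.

Stepwise |·|:
  S → 4
  π[e](S) → 4
  U → 5
  ρ[e/a](U) → 5
  π[e](ρ[e/a](U)) → 5
  (π[e](S) ∪ π[e](ρ[e/a](U))) → 9

== RESULT ==
e
1
1
2
2
3
4
4
6
8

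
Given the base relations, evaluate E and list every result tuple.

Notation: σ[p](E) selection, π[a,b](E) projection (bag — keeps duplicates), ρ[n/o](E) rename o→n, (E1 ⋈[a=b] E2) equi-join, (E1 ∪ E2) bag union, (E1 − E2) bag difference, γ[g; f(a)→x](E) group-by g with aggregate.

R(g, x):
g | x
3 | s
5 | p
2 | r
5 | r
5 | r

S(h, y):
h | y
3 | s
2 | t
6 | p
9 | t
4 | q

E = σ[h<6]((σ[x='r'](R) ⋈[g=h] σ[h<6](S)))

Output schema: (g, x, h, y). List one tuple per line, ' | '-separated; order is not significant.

Per-node cardinality:
  R → 5
  σ[x='r'](R) → 3
  S → 5
  σ[h<6](S) → 3
  (σ[x='r'](R) ⋈[g=h] σ[h<6](S)) → 1
  σ[h<6]((σ[x='r'](R) ⋈[g=h] σ[h<6](S))) → 1

== RESULT ==
g | x | h | y
2 | r | 2 | t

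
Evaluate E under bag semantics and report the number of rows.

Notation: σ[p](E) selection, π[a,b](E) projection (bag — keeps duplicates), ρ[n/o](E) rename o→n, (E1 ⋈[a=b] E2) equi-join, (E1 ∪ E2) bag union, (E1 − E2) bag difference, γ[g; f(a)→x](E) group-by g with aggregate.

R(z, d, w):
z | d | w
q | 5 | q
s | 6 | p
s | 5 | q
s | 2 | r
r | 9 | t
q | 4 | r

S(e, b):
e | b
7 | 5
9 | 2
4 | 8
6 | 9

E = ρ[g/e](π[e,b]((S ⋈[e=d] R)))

Stepwise |·|:
  S → 4
  R → 6
  (S ⋈[e=d] R) → 3
  π[e,b]((S ⋈[e=d] R)) → 3
  ρ[g/e](π[e,b]((S ⋈[e=d] R))) → 3

|E| = 3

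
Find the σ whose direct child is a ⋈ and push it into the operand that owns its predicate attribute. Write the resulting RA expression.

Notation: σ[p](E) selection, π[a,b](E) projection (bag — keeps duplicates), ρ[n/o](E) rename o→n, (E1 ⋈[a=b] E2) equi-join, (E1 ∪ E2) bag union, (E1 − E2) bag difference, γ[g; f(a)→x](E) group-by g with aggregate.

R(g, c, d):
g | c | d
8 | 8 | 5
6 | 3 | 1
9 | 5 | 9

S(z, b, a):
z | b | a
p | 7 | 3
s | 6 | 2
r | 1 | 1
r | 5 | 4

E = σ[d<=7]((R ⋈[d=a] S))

σ filters on d, owned by the left side.
E' = (σ[d<=7](R) ⋈[d=a] S)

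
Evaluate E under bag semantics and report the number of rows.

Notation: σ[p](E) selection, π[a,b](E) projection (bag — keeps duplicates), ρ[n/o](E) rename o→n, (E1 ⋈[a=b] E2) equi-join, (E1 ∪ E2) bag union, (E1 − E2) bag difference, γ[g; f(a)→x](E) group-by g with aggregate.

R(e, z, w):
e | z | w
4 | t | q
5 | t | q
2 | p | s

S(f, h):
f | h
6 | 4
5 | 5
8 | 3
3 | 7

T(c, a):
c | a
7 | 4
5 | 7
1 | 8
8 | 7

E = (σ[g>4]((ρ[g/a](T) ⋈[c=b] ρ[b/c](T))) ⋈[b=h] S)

Row counts bottom-up:
  T → 4
  ρ[g/a](T) → 4
  T → 4
  ρ[b/c](T) → 4
  (ρ[g/a](T) ⋈[c=b] ρ[b/c](T)) → 4
  σ[g>4]((ρ[g/a](T) ⋈[c=b] ρ[b/c](T))) → 3
  S → 4
  (σ[g>4]((ρ[g/a](T) ⋈[c=b] ρ[b/c](T))) ⋈[b=h] S) → 1

|E| = 1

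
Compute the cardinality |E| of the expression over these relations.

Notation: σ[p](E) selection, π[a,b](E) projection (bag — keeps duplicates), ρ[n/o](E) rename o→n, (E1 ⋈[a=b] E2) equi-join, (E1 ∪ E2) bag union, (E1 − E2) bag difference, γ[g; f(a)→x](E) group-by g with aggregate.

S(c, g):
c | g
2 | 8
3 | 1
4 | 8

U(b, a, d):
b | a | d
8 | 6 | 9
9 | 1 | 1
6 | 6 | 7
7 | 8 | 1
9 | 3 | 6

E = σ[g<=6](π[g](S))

Subexpression sizes:
  S → 3
  π[g](S) → 3
  σ[g<=6](π[g](S)) → 1

|E| = 1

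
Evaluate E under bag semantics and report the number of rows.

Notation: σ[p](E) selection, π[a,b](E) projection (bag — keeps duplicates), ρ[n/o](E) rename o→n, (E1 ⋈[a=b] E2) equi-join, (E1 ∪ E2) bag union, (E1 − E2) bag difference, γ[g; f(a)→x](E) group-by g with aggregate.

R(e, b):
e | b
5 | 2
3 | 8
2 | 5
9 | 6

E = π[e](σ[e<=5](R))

Row counts bottom-up:
  R → 4
  σ[e<=5](R) → 3
  π[e](σ[e<=5](R)) → 3

|E| = 3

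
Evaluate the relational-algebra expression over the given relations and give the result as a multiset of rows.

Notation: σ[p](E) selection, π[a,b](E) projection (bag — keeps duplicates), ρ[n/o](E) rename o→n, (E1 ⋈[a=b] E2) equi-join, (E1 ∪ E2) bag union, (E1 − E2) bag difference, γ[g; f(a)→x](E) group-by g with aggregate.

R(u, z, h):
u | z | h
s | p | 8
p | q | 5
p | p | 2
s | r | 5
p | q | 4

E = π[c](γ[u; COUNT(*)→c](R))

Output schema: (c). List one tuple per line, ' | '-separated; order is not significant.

Subexpression sizes:
  R → 5
  γ[u; COUNT(*)→c](R) → 2
  π[c](γ[u; COUNT(*)→c](R)) → 2

== RESULT ==
c
2
3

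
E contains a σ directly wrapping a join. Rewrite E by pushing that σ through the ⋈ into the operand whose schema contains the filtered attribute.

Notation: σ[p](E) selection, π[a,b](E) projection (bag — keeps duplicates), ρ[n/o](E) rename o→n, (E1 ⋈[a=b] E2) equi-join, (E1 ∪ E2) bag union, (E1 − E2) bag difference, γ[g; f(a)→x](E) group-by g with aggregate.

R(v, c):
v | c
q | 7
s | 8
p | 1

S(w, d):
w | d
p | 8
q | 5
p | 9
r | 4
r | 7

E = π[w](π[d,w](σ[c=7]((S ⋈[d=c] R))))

σ filters on c, owned by the right side.
E' = π[w](π[d,w]((S ⋈[d=c] σ[c=7](R))))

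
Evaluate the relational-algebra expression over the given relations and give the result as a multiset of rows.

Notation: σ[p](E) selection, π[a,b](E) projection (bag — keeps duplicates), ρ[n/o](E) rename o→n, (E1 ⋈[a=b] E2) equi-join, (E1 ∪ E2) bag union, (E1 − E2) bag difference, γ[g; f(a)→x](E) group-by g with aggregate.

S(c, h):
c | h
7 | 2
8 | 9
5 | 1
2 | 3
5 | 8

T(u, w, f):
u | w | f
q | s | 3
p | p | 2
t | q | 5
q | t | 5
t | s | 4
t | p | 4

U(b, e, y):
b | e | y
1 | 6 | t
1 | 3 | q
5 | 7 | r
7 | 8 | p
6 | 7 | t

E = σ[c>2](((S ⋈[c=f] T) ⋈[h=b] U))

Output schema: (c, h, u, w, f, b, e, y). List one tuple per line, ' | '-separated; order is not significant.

Row counts bottom-up:
  S → 5
  T → 6
  (S ⋈[c=f] T) → 5
  U → 5
  ((S ⋈[c=f] T) ⋈[h=b] U) → 4
  σ[c>2](((S ⋈[c=f] T) ⋈[h=b] U)) → 4

== RESULT ==
c | h | u | w | f | b | e | y
5 | 1 | q | t | 5 | 1 | 3 | q
5 | 1 | q | t | 5 | 1 | 6 | t
5 | 1 | t | q | 5 | 1 | 3 | q
5 | 1 | t | q | 5 | 1 | 6 | t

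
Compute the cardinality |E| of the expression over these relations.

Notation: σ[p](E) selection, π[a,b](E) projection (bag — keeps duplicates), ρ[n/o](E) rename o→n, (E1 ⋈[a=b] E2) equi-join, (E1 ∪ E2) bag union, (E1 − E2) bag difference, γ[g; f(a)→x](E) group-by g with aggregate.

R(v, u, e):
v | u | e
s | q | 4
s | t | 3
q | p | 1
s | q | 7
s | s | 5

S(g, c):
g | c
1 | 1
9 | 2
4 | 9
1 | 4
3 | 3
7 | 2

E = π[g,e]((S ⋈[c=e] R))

Subexpression sizes:
  S → 6
  R → 5
  (S ⋈[c=e] R) → 3
  π[g,e]((S ⋈[c=e] R)) → 3

|E| = 3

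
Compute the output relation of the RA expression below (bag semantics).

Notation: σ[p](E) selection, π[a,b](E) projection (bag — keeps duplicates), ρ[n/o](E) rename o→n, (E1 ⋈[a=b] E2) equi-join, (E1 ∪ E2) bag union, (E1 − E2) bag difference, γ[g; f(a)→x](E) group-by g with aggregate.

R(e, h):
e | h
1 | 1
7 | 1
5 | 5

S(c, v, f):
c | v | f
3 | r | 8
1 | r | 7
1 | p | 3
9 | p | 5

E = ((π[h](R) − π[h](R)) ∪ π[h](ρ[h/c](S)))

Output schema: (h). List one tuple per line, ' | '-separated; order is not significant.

Subexpression sizes:
  R → 3
  π[h](R) → 3
  R → 3
  π[h](R) → 3
  (π[h](R) − π[h](R)) → 0
  S → 4
  ρ[h/c](S) → 4
  π[h](ρ[h/c](S)) → 4
  ((π[h](R) − π[h](R)) ∪ π[h](ρ[h/c](S))) → 4

== RESULT ==
h
1
1
3
9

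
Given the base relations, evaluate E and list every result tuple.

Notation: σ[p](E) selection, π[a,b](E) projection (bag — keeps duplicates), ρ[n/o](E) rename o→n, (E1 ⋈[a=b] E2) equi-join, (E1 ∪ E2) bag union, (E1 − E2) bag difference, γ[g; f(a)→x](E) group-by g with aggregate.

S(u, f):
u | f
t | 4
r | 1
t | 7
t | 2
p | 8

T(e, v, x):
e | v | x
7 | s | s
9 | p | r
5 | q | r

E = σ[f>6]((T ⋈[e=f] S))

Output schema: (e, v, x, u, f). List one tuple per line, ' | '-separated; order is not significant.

Row counts bottom-up:
  T → 3
  S → 5
  (T ⋈[e=f] S) → 1
  σ[f>6]((T ⋈[e=f] S)) → 1

== RESULT ==
e | v | x | u | f
7 | s | s | t | 7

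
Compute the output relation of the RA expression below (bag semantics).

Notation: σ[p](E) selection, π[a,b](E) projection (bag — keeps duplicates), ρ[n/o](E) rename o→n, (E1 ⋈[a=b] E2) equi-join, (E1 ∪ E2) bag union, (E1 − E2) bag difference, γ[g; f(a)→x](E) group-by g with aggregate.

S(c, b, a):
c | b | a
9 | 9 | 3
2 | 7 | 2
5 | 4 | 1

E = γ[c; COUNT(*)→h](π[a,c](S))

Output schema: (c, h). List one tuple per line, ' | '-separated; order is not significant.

Per-node cardinality:
  S → 3
  π[a,c](S) → 3
  γ[c; COUNT(*)→h](π[a,c](S)) → 3

== RESULT ==
c | h
2 | 1
5 | 1
9 | 1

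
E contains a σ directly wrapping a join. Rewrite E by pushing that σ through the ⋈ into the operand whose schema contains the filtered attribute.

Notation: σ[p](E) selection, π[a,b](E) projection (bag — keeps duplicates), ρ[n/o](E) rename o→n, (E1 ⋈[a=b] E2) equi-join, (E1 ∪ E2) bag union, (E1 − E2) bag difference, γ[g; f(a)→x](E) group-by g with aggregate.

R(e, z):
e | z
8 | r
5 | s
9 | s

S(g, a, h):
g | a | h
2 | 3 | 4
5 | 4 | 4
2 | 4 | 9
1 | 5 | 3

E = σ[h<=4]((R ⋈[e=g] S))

σ filters on h, owned by the right side.
E' = (R ⋈[e=g] σ[h<=4](S))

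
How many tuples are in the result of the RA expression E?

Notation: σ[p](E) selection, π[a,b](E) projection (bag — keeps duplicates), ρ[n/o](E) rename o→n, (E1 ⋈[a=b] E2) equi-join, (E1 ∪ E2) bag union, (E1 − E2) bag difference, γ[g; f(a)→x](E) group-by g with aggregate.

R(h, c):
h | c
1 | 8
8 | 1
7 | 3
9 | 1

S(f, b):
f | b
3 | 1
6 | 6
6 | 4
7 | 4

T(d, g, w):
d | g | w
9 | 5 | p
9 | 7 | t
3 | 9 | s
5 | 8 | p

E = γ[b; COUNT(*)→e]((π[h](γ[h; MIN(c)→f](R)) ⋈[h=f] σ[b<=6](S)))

Subexpression sizes:
  R → 4
  γ[h; MIN(c)→f](R) → 4
  π[h](γ[h; MIN(c)→f](R)) → 4
  S → 4
  σ[b<=6](S) → 4
  (π[h](γ[h; MIN(c)→f](R)) ⋈[h=f] σ[b<=6](S)) → 1
  γ[b; COUNT(*)→e]((π[h](γ[h; MIN(c)→f](R)) ⋈[h=f] σ[b<=6](S))) → 1

|E| = 1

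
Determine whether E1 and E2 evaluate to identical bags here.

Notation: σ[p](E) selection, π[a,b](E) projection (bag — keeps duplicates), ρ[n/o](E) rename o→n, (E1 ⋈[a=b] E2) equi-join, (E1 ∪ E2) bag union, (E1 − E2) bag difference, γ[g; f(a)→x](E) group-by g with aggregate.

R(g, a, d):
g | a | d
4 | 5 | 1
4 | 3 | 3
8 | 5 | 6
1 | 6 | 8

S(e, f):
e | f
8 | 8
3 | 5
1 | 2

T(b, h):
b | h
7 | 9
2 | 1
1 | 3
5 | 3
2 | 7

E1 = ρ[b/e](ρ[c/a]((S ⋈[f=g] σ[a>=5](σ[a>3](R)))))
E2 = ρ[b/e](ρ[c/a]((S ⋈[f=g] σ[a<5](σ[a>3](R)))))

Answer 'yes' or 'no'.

E1 row counts bottom-up:
  S → 3
  R → 4
  σ[a>3](R) → 3
  σ[a>=5](σ[a>3](R)) → 3
  (S ⋈[f=g] σ[a>=5](σ[a>3](R))) → 1
  ρ[c/a]((S ⋈[f=g] σ[a>=5](σ[a>3](R)))) → 1
  ρ[b/e](ρ[c/a]((S ⋈[f=g] σ[a>=5](σ[a>3](R))))) → 1
E2 row counts bottom-up:
  S → 3
  R → 4
  σ[a>3](R) → 3
  σ[a<5](σ[a>3](R)) → 0
  (S ⋈[f=g] σ[a<5](σ[a>3](R))) → 0
  ρ[c/a]((S ⋈[f=g] σ[a<5](σ[a>3](R)))) → 0
  ρ[b/e](ρ[c/a]((S ⋈[f=g] σ[a<5](σ[a>3](R))))) → 0

E1 result:
b | f | g | c | d
8 | 8 | 8 | 5 | 6
E2 result:
b | f | g | c | d
(0 rows)
Witness: (8, 8, 8, 5, 6) appears 1× in E1 but 0× in E2.

no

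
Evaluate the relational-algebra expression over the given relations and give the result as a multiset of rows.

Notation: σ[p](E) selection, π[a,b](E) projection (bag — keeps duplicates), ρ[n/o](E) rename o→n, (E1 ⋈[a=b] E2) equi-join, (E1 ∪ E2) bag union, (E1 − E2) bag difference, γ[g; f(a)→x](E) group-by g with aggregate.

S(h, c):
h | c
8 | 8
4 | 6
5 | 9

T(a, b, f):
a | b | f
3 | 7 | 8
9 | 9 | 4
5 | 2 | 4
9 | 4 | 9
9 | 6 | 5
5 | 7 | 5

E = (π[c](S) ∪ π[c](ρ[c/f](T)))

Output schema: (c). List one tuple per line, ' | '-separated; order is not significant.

Stepwise |·|:
  S → 3
  π[c](S) → 3
  T → 6
  ρ[c/f](T) → 6
  π[c](ρ[c/f](T)) → 6
  (π[c](S) ∪ π[c](ρ[c/f](T))) → 9

== RESULT ==
c
4
4
5
5
6
8
8
9
9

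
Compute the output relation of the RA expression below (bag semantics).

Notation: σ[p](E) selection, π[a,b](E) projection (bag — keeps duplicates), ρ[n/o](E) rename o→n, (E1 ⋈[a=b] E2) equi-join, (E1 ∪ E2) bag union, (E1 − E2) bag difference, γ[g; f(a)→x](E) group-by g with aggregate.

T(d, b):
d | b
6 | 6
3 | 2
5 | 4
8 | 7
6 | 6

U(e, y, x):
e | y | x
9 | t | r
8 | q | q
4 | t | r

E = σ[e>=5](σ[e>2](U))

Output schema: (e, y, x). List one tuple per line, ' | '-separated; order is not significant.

Stepwise |·|:
  U → 3
  σ[e>2](U) → 3
  σ[e>=5](σ[e>2](U)) → 2

== RESULT ==
e | y | x
8 | q | q
9 | t | r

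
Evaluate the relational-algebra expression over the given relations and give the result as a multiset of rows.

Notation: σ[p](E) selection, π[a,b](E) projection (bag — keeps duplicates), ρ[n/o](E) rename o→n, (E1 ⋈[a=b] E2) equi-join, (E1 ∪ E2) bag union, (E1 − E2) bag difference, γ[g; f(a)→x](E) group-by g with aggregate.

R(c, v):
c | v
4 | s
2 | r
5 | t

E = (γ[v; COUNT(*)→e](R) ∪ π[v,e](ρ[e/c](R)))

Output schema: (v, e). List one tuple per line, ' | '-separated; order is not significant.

Stepwise |·|:
  R → 3
  γ[v; COUNT(*)→e](R) → 3
  R → 3
  ρ[e/c](R) → 3
  π[v,e](ρ[e/c](R)) → 3
  (γ[v; COUNT(*)→e](R) ∪ π[v,e](ρ[e/c](R))) → 6

== RESULT ==
v | e
r | 1
r | 2
s | 1
s | 4
t | 1
t | 5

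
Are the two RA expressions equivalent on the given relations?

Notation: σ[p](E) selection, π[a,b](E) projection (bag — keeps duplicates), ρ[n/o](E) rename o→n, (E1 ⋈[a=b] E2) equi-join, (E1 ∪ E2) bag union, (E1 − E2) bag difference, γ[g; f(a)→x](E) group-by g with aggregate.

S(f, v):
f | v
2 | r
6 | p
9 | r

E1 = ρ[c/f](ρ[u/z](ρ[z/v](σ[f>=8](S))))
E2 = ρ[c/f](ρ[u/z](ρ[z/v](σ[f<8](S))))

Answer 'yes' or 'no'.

E1 per-node cardinality:
  S → 3
  σ[f>=8](S) → 1
  ρ[z/v](σ[f>=8](S)) → 1
  ρ[u/z](ρ[z/v](σ[f>=8](S))) → 1
  ρ[c/f](ρ[u/z](ρ[z/v](σ[f>=8](S)))) → 1
E2 per-node cardinality:
  S → 3
  σ[f<8](S) → 2
  ρ[z/v](σ[f<8](S)) → 2
  ρ[u/z](ρ[z/v](σ[f<8](S))) → 2
  ρ[c/f](ρ[u/z](ρ[z/v](σ[f<8](S)))) → 2

E1 result:
c | u
9 | r
E2 result:
c | u
2 | r
6 | p
Witness: (9, 'r') appears 1× in E1 but 0× in E2.

no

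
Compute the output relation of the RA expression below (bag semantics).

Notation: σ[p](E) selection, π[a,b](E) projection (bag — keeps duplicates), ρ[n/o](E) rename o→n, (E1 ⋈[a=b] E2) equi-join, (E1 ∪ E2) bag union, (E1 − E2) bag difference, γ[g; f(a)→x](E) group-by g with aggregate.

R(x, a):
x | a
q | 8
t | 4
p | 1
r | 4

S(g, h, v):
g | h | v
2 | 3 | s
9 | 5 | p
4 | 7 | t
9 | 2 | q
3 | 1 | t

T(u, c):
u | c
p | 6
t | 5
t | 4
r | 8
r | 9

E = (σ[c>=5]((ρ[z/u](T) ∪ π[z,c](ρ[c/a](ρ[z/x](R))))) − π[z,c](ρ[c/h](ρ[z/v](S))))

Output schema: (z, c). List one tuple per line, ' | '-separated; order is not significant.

Stepwise |·|:
  T → 5
  ρ[z/u](T) → 5
  R → 4
  ρ[z/x](R) → 4
  ρ[c/a](ρ[z/x](R)) → 4
  π[z,c](ρ[c/a](ρ[z/x](R))) → 4
  (ρ[z/u](T) ∪ π[z,c](ρ[c/a](ρ[z/x](R)))) → 9
  σ[c>=5]((ρ[z/u](T) ∪ π[z,c](ρ[c/a](ρ[z/x](R))))) → 5
  S → 5
  ρ[z/v](S) → 5
  ρ[c/h](ρ[z/v](S)) → 5
  π[z,c](ρ[c/h](ρ[z/v](S))) → 5
  (σ[c>=5]((ρ[z/u](T) ∪ π[z,c](ρ[c/a](ρ[z/x](R))))) − π[z,c](ρ[c/h](ρ[z/v](S)))) → 5

== RESULT ==
z | c
p | 6
q | 8
r | 8
r | 9
t | 5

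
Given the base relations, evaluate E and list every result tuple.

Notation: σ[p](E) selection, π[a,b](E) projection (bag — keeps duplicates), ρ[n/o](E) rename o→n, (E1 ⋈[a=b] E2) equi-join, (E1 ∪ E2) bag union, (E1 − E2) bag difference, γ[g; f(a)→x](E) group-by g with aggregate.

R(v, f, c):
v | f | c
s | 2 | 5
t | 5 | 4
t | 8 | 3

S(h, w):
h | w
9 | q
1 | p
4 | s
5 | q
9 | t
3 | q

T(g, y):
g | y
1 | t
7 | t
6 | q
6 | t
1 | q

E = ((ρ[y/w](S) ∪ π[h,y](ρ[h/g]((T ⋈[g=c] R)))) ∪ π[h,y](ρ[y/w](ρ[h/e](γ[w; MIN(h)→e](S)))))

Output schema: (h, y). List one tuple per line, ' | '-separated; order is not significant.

Row counts bottom-up:
  S → 6
  ρ[y/w](S) → 6
  T → 5
  R → 3
  (T ⋈[g=c] R) → 0
  ρ[h/g]((T ⋈[g=c] R)) → 0
  π[h,y](ρ[h/g]((T ⋈[g=c] R))) → 0
  (ρ[y/w](S) ∪ π[h,y](ρ[h/g]((T ⋈[g=c] R)))) → 6
  S → 6
  γ[w; MIN(h)→e](S) → 4
  ρ[h/e](γ[w; MIN(h)→e](S)) → 4
  ρ[y/w](ρ[h/e](γ[w; MIN(h)→e](S))) → 4
  π[h,y](ρ[y/w](ρ[h/e](γ[w; MIN(h)→e](S)))) → 4
  ((ρ[y/w](S) ∪ π[h,y](ρ[h/g]((T ⋈[g=c] R)))) ∪ π[h,y](ρ[y/w](ρ[h/e](γ[w; MIN(h)→e](S))))) → 10

== RESULT ==
h | y
1 | p
1 | p
3 | q
3 | q
4 | s
4 | s
5 | q
9 | q
9 | t
9 | t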